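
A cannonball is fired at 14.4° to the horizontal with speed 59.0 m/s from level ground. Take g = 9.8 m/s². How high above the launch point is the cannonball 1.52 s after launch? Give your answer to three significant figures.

11.0 m

v_y0 = 59.0 sin 14.4° = 14.67 m/s.
y(t) = v_y0 t − ½ g t² = 14.67×1.52 − 4.900×1.52² = 11.0 m.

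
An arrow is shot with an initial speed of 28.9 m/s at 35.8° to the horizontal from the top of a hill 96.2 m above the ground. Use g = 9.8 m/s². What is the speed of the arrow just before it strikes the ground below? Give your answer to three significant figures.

52.2 m/s

v_x = 28.9 cos 35.8° = 23.44 m/s is unchanged throughout.
For the vertical component, v_y² = v_y0² + 2 g h = (16.91)² + 2×9.8×96.2 = 2171, so |v_y| = 46.59 m/s.
Impact speed = √(v_x² + v_y²) = √(549.4 + 2171) = 52.2 m/s.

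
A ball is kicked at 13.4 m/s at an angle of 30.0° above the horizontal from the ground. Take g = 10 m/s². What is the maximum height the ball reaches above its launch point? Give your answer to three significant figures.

2.24 m

Vertical component of launch velocity: v_y = 13.4 sin 30.0° = 6.700 m/s.
At the highest point the vertical velocity is zero, so v_y² = 2 g h_max.
h_max = (6.700)² / (2 × 10) = 44.89 / 20.00 = 2.24 m.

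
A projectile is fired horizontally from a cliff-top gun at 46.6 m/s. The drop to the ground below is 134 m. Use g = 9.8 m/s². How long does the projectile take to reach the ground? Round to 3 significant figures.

5.23 s

The horizontal speed doesn't affect the fall. With v_y0 = 0, h = ½ g t².
t = √(2 × 134 / 9.8) = √27.35 = 5.23 s.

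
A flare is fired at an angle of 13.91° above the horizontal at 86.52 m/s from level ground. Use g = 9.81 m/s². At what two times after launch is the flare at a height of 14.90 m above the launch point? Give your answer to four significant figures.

0.9129 s and 3.327 s

v_y0 = 86.52 sin 13.91° = 20.799 m/s.
Set y = v_y0 t − ½ g t² = 14.90: 4.905 t² − 20.799 t + 14.90 = 0.
t = [20.799 ± √(432.60 − 292.34)] / 9.81 = (20.799 ± 11.843) / 9.81, giving t = 0.9129 s or t = 3.327 s.
So the flare is at 14.90 m at t = 0.9129 s (rising) and t = 3.327 s (falling).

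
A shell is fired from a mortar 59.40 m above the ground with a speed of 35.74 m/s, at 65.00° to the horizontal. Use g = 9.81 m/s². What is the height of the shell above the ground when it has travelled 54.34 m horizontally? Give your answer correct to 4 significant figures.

112.4 m

v_x = 35.74 cos 65.00° = 15.104 m/s, v_y0 = 35.74 sin 65.00° = 32.391 m/s.
Time to reach x = 54.34 m: t = x / v_x = 54.34 / 15.104 = 3.5977 s.
y = 59.40 + v_y0 t − ½ g t² = 59.40 + 32.391×3.5977 − 4.905×3.5977² = 112.4 m.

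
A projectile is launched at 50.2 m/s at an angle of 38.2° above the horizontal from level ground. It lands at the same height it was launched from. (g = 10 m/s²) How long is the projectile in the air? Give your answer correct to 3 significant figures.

6.21 s

Vertical component: v_y = 50.2 sin 38.2° = 31.04 m/s.
For a projectile landing at launch height, time of flight is t = 2 v_y / g = 2 × 31.04 / 10 = 6.21 s.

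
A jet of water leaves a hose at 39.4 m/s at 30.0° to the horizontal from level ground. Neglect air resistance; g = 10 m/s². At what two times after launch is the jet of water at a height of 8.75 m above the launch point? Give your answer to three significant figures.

v_y0 = 39.4 sin 30.0° = 19.70 m/s.
Set y = v_y0 t − ½ g t² = 8.75: 5.000 t² − 19.70 t + 8.75 = 0.
t = [19.70 ± √(388.1 − 175.0)] / 10 = (19.70 ± 14.60) / 10, giving t = 0.510 s or t = 3.43 s.
So the jet of water is at 8.75 m at t = 0.510 s (rising) and t = 3.43 s (falling).

0.510 s and 3.43 s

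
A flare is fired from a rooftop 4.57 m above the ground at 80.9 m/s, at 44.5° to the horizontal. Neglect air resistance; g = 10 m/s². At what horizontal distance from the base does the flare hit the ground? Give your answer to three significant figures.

659 m

Components: v_x = 80.9 cos 44.5° = 57.70 m/s, v_y = 80.9 sin 44.5° = 56.70 m/s.
Vertical: 0 = 4.57 + 56.70 t − ½(10) t² ⇒ 5.000 t² − 56.70 t − 4.57 = 0.
t = [56.70 + √(3215 + 91.40)] / 10.00 = 11.42 s.
Horizontal: R = v_x · t = 57.70 × 11.42 = 659 m.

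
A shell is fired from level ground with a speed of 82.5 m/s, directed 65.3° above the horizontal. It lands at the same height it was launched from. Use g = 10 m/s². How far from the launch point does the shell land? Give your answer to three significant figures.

For level ground, R = v₀² sin(2θ) / g.
sin(2 × 65.3°) = sin 130.6° = 0.7593.
R = (82.5)² × 0.7593 / 10 = 517 m.

517 m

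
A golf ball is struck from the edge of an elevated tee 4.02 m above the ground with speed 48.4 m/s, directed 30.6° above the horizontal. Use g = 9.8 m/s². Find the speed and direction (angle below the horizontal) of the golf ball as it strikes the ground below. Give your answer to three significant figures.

v_x = 48.4 cos 30.6° = 41.66 m/s (constant).
|v_y| at impact = √((24.64)² + 2×9.8×4.02) = 26.19 m/s.
Speed = √(41.66² + 26.19²) = 49.2 m/s; angle = arctan(26.19/41.66) = 32.2° below horizontal.

49.2 m/s at 32.2° below the horizontal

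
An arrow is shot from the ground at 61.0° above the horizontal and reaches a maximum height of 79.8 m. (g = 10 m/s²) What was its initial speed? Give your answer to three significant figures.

At maximum height v_y = 0, so (v₀ sin θ)² = 2 g H.
v₀ sin 61.0° = √(2 × 10 × 79.8) = 39.95 m/s.
v₀ = 39.95 / sin 61.0° = 39.95 / 0.8746 = 45.7 m/s.

45.7 m/s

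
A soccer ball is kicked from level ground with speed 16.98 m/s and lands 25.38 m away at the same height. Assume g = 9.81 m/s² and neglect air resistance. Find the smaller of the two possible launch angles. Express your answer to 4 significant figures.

29.86°

Level-ground range: R = v₀² sin(2θ)/g ⇒ sin 2θ = R g / v₀² = 25.38×9.81/16.98² = 0.8635.
2θ = arcsin(0.8635) = 59.712° or 180° − 59.712° = 120.288°.
So θ = 29.86° or θ = 60.14°.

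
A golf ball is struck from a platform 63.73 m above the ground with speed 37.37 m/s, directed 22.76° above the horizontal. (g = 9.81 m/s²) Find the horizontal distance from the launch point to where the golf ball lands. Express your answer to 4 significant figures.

185.0 m

Components: v_x = 37.37 cos 22.76° = 34.460 m/s, v_y = 37.37 sin 22.76° = 14.457 m/s.
Vertical: 0 = 63.73 + 14.457 t − ½(9.81) t² ⇒ 4.905 t² − 14.457 t − 63.73 = 0.
t = [14.457 + √(209.00 + 1250.4)] / 9.810 = 5.3679 s.
Horizontal: R = v_x · t = 34.460 × 5.3679 = 185.0 m.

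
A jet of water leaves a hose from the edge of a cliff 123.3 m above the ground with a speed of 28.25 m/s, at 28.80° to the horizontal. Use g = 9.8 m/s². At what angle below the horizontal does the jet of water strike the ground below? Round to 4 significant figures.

64.11°

v_x = 28.25 cos 28.80° = 24.756 m/s.
At impact |v_y| = √(v_y0² + 2 g h) = √(13.610² + 2×9.8×123.3) = 51.009 m/s.
Angle below horizontal = arctan(|v_y| / v_x) = arctan(51.009 / 24.756) = 64.11°.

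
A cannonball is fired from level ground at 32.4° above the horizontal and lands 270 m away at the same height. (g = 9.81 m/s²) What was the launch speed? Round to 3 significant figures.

54.1 m/s

On level ground, R = v₀² sin(2θ) / g, so v₀ = √(R g / sin 2θ).
sin(2 × 32.4°) = 0.9048.
v₀ = √(270 × 9.81 / 0.9048) = √2927 = 54.1 m/s.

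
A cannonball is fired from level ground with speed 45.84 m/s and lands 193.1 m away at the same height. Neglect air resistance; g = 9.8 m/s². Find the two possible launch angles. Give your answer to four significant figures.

32.12° and 57.88°

Level-ground range: R = v₀² sin(2θ)/g ⇒ sin 2θ = R g / v₀² = 193.1×9.8/45.84² = 0.9006.
2θ = arcsin(0.9006) = 64.237° or 180° − 64.237° = 115.763°.
So θ = 32.12° or θ = 57.88°.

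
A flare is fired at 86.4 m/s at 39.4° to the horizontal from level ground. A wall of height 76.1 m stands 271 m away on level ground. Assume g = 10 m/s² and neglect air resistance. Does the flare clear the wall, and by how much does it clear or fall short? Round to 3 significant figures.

Yes — it clears the wall by 64.1 m.

v_x = 86.4 cos 39.4° = 66.76 m/s; v_y0 = 86.4 sin 39.4° = 54.84 m/s.
Time to reach the wall: t = 271 / 66.76 = 4.059 s.
Height at that point: y = 54.84×4.059 − 5.000×4.059² = 140.2 m.
That is 140.2 − 76.1 = 64.1 m above the top of the wall, so the flare clears it.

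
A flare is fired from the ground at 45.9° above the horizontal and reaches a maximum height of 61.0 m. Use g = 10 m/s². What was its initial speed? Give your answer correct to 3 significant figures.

At maximum height v_y = 0, so (v₀ sin θ)² = 2 g H.
v₀ sin 45.9° = √(2 × 10 × 61.0) = 34.93 m/s.
v₀ = 34.93 / sin 45.9° = 34.93 / 0.7181 = 48.6 m/s.

48.6 m/s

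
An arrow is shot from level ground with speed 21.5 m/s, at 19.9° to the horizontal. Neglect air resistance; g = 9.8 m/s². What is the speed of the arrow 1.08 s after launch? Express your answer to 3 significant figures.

v_x = 21.5 cos 19.9° = 20.22 m/s (constant).
v_y(t) = 21.5 sin 19.9° − g t = 7.318 − 9.8 × 1.08 = -3.266 m/s.
Speed = √(v_x² + v_y²) = √(408.8 + 10.67) = 20.5 m/s.

20.5 m/s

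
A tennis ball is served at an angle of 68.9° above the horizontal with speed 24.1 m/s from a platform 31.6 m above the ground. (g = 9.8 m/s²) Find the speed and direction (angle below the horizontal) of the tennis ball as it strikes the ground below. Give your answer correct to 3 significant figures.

v_x = 24.1 cos 68.9° = 8.676 m/s (constant).
|v_y| at impact = √((22.48)² + 2×9.8×31.6) = 33.54 m/s.
Speed = √(8.676² + 33.54²) = 34.6 m/s; angle = arctan(33.54/8.676) = 75.5° below horizontal.

34.6 m/s at 75.5° below the horizontal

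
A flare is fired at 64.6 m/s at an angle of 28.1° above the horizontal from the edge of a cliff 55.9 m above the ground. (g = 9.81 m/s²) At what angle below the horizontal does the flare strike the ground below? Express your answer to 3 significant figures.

v_x = 64.6 cos 28.1° = 56.99 m/s.
At impact |v_y| = √(v_y0² + 2 g h) = √(30.43² + 2×9.81×55.9) = 44.97 m/s.
Angle below horizontal = arctan(|v_y| / v_x) = arctan(44.97 / 56.99) = 38.3°.

38.3°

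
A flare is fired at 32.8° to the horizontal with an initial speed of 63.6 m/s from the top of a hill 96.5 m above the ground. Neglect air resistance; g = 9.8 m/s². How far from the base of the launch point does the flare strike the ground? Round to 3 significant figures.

491 m

Components: v_x = 63.6 cos 32.8° = 53.46 m/s, v_y = 63.6 sin 32.8° = 34.45 m/s.
Vertical: 0 = 96.5 + 34.45 t − ½(9.8) t² ⇒ 4.900 t² − 34.45 t − 96.5 = 0.
t = [34.45 + √(1187 + 1891)] / 9.800 = 9.177 s.
Horizontal: R = v_x · t = 53.46 × 9.177 = 491 m.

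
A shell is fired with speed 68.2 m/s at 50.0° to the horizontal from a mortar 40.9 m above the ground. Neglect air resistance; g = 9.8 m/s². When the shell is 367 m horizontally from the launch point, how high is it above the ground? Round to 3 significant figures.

135 m

v_x = 68.2 cos 50.0° = 43.84 m/s, v_y0 = 68.2 sin 50.0° = 52.24 m/s.
Time to reach x = 367 m: t = x / v_x = 367 / 43.84 = 8.371 s.
y = 40.9 + v_y0 t − ½ g t² = 40.9 + 52.24×8.371 − 4.900×8.371² = 135 m.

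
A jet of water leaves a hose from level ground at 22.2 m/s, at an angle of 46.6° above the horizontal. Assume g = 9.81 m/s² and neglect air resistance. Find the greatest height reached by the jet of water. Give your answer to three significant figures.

Vertical component of launch velocity: v_y = 22.2 sin 46.6° = 16.13 m/s.
At the highest point the vertical velocity is zero, so v_y² = 2 g h_max.
h_max = (16.13)² / (2 × 9.81) = 260.2 / 19.62 = 13.3 m.

13.3 m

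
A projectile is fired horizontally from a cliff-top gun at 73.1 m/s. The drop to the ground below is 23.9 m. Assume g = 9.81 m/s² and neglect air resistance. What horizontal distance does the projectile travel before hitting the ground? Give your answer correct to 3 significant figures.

Initial vertical velocity is zero, so the fall time comes from h = ½ g t²: t = √(2 × 23.9 / 9.81) = 2.207 s.
Horizontal motion is uniform at 73.1 m/s, so x = 73.1 × 2.207 = 161 m.

161 m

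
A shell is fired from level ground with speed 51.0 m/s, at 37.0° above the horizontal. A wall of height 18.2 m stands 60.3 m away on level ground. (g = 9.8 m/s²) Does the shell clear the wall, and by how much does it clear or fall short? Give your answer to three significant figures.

v_x = 51.0 cos 37.0° = 40.73 m/s; v_y0 = 51.0 sin 37.0° = 30.69 m/s.
Time to reach the wall: t = 60.3 / 40.73 = 1.480 s.
Height at that point: y = 30.69×1.480 − 4.900×1.480² = 34.69 m.
That is 34.69 − 18.2 = 16.5 m above the top of the wall, so the shell clears it.

Yes — it clears the wall by 16.5 m.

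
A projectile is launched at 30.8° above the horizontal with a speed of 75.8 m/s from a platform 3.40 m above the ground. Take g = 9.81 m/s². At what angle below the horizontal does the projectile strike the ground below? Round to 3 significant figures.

v_x = 75.8 cos 30.8° = 65.11 m/s.
At impact |v_y| = √(v_y0² + 2 g h) = √(38.81² + 2×9.81×3.40) = 39.66 m/s.
Angle below horizontal = arctan(|v_y| / v_x) = arctan(39.66 / 65.11) = 31.3°.

31.3°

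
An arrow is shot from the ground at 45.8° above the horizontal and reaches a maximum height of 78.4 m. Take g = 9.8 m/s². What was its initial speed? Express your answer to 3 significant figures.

54.7 m/s

At maximum height v_y = 0, so (v₀ sin θ)² = 2 g H.
v₀ sin 45.8° = √(2 × 9.8 × 78.4) = 39.20 m/s.
v₀ = 39.20 / sin 45.8° = 39.20 / 0.7169 = 54.7 m/s.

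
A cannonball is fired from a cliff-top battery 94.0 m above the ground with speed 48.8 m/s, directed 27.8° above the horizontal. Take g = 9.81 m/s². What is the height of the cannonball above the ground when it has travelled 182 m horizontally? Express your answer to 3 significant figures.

103 m

v_x = 48.8 cos 27.8° = 43.17 m/s, v_y0 = 48.8 sin 27.8° = 22.76 m/s.
Time to reach x = 182 m: t = x / v_x = 182 / 43.17 = 4.216 s.
y = 94.0 + v_y0 t − ½ g t² = 94.0 + 22.76×4.216 − 4.905×4.216² = 103 m.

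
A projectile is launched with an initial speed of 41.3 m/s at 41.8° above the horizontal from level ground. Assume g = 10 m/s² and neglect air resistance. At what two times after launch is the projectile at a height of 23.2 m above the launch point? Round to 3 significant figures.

1.04 s and 4.47 s

v_y0 = 41.3 sin 41.8° = 27.53 m/s.
Set y = v_y0 t − ½ g t² = 23.2: 5.000 t² − 27.53 t + 23.2 = 0.
t = [27.53 ± √(757.9 − 464.0)] / 10 = (27.53 ± 17.14) / 10, giving t = 1.04 s or t = 4.47 s.
So the projectile is at 23.2 m at t = 1.04 s (rising) and t = 4.47 s (falling).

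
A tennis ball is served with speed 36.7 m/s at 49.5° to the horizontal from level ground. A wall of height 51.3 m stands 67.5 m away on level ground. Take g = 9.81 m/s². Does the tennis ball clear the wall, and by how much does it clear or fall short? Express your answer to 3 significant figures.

v_x = 36.7 cos 49.5° = 23.83 m/s; v_y0 = 36.7 sin 49.5° = 27.91 m/s.
Time to reach the wall: t = 67.5 / 23.83 = 2.833 s.
Height at that point: y = 27.91×2.833 − 4.905×2.833² = 39.70 m.
That is 51.3 − 39.70 = 11.6 m below the top of the wall, so the tennis ball does not clear it.

No — it falls 11.6 m short of clearing the wall.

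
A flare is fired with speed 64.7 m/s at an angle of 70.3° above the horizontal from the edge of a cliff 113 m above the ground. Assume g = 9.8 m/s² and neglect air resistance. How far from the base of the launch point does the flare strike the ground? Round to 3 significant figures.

307 m

Components: v_x = 64.7 cos 70.3° = 21.81 m/s, v_y = 64.7 sin 70.3° = 60.91 m/s.
Vertical: 0 = 113 + 60.91 t − ½(9.8) t² ⇒ 4.900 t² − 60.91 t − 113 = 0.
t = [60.91 + √(3710 + 2215)] / 9.800 = 14.07 s.
Horizontal: R = v_x · t = 21.81 × 14.07 = 307 m.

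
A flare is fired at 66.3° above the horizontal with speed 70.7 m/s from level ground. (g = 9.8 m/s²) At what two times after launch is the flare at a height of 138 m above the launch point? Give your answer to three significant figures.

2.67 s and 10.5 s

v_y0 = 70.7 sin 66.3° = 64.74 m/s.
Set y = v_y0 t − ½ g t² = 138: 4.900 t² − 64.74 t + 138 = 0.
t = [64.74 ± √(4191 − 2705)] / 9.8 = (64.74 ± 38.55) / 9.8, giving t = 2.67 s or t = 10.5 s.
So the flare is at 138 m at t = 2.67 s (rising) and t = 10.5 s (falling).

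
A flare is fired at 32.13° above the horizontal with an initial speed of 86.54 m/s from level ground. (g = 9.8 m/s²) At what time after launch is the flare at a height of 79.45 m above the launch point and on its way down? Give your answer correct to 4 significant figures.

v_y0 = 86.54 sin 32.13° = 46.026 m/s.
Set y = v_y0 t − ½ g t² = 79.45: 4.900 t² − 46.026 t + 79.45 = 0.
t = [46.026 ± √(2118.4 − 1557.2)] / 9.8 = (46.026 ± 23.690) / 9.8, giving t = 2.279 s or t = 7.114 s.
On the way down corresponds to the larger root: t = 7.114 s.

7.114 s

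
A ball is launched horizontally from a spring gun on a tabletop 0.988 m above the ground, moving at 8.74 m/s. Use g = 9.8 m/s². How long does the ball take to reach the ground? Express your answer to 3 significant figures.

The horizontal speed doesn't affect the fall. With v_y0 = 0, h = ½ g t².
t = √(2 × 0.988 / 9.8) = √0.2016 = 0.449 s.

0.449 s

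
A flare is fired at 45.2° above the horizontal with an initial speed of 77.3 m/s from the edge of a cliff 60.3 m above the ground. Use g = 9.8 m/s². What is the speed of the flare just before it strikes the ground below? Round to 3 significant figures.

84.6 m/s

v_x = 77.3 cos 45.2° = 54.47 m/s is unchanged throughout.
For the vertical component, v_y² = v_y0² + 2 g h = (54.85)² + 2×9.8×60.3 = 4190, so |v_y| = 64.73 m/s.
Impact speed = √(v_x² + v_y²) = √(2967 + 4190) = 84.6 m/s.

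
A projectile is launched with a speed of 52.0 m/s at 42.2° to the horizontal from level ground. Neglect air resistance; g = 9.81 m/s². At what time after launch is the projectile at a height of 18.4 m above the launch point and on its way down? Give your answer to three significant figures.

v_y0 = 52.0 sin 42.2° = 34.93 m/s.
Set y = v_y0 t − ½ g t² = 18.4: 4.905 t² − 34.93 t + 18.4 = 0.
t = [34.93 ± √(1220 − 361.0)] / 9.81 = (34.93 ± 29.31) / 9.81, giving t = 0.573 s or t = 6.55 s.
On the way down corresponds to the larger root: t = 6.55 s.

6.55 s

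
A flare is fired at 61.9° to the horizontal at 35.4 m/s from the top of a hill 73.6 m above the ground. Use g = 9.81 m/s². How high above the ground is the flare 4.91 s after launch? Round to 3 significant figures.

109 m

v_y0 = 35.4 sin 61.9° = 31.23 m/s.
y(t) = 73.6 + v_y0 t − ½ g t² = 73.6 + 31.23×4.91 − ½×9.81×4.91² = 109 m.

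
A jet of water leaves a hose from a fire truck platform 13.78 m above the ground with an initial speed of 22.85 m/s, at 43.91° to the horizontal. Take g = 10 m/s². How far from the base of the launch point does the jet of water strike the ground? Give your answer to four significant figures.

63.87 m

Components: v_x = 22.85 cos 43.91° = 16.462 m/s, v_y = 22.85 sin 43.91° = 15.847 m/s.
Vertical: 0 = 13.78 + 15.847 t − ½(10) t² ⇒ 5.000 t² − 15.847 t − 13.78 = 0.
t = [15.847 + √(251.13 + 275.60)] / 10.00 = 3.8798 s.
Horizontal: R = v_x · t = 16.462 × 3.8798 = 63.87 m.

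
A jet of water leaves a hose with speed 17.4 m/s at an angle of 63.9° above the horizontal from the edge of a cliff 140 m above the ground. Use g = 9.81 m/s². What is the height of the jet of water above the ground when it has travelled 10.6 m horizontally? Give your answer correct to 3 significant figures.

152 m

v_x = 17.4 cos 63.9° = 7.655 m/s, v_y0 = 17.4 sin 63.9° = 15.63 m/s.
Time to reach x = 10.6 m: t = x / v_x = 10.6 / 7.655 = 1.385 s.
y = 140 + v_y0 t − ½ g t² = 140 + 15.63×1.385 − 4.905×1.385² = 152 m.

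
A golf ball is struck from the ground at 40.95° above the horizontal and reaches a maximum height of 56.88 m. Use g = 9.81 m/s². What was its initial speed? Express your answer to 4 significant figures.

At maximum height v_y = 0, so (v₀ sin θ)² = 2 g H.
v₀ sin 40.95° = √(2 × 9.81 × 56.88) = 33.406 m/s.
v₀ = 33.406 / sin 40.95° = 33.406 / 0.6554 = 50.97 m/s.

50.97 m/s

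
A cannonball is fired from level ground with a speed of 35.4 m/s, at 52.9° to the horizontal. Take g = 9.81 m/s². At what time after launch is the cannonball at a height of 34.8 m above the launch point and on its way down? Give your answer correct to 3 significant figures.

3.97 s

v_y0 = 35.4 sin 52.9° = 28.23 m/s.
Set y = v_y0 t − ½ g t² = 34.8: 4.905 t² − 28.23 t + 34.8 = 0.
t = [28.23 ± √(796.9 − 682.8)] / 9.81 = (28.23 ± 10.68) / 9.81, giving t = 1.79 s or t = 3.97 s.
On the way down corresponds to the larger root: t = 3.97 s.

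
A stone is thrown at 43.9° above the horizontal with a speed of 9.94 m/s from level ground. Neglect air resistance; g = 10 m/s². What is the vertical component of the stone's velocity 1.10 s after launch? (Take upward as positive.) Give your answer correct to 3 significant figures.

Initial vertical component: v_y0 = 9.94 sin 43.9° = 6.892 m/s.
v_y(t) = v_y0 − g t = 6.892 − 10 × 1.10 = -4.11 m/s.

-4.11 m/s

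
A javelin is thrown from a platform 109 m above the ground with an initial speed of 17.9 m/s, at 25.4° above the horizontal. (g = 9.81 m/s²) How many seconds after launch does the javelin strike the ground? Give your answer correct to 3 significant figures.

Vertical component: v_y = 17.9 sin 25.4° = 7.678 m/s.
Taking up as positive with launch at y = 109 m, landing at y = 0: 0 = 109 + 7.678 t − ½(9.81) t².
Solving 4.905 t² − 7.678 t − 109 = 0 gives t = [7.678 + √(7.678² + 4·4.905·109)] / 9.810 = 5.56 s.

5.56 s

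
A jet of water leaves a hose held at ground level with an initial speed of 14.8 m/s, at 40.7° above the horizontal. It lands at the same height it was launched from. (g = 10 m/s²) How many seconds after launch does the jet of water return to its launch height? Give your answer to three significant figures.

Vertical component: v_y = 14.8 sin 40.7° = 9.651 m/s.
For a projectile landing at launch height, time of flight is t = 2 v_y / g = 2 × 9.651 / 10 = 1.93 s.

1.93 s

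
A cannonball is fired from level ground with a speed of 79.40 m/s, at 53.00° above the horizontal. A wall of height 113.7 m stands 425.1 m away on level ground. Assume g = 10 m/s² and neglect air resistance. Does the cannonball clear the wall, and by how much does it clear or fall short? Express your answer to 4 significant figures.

v_x = 79.40 cos 53.00° = 47.784 m/s; v_y0 = 79.40 sin 53.00° = 63.412 m/s.
Time to reach the wall: t = 425.1 / 47.784 = 8.8963 s.
Height at that point: y = 63.412×8.8963 − 5.000×8.8963² = 168.41 m.
That is 168.41 − 113.7 = 54.71 m above the top of the wall, so the cannonball clears it.

Yes — it clears the wall by 54.71 m.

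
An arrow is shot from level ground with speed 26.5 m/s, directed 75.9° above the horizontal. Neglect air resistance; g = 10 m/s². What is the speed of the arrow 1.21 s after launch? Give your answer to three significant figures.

v_x = 26.5 cos 75.9° = 6.456 m/s (constant).
v_y(t) = 26.5 sin 75.9° − g t = 25.70 − 10 × 1.21 = 13.60 m/s.
Speed = √(v_x² + v_y²) = √(41.68 + 185.0) = 15.1 m/s.

15.1 m/s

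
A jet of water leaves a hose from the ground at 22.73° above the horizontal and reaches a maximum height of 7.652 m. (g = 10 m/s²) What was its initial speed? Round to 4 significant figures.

At maximum height v_y = 0, so (v₀ sin θ)² = 2 g H.
v₀ sin 22.73° = √(2 × 10 × 7.652) = 12.371 m/s.
v₀ = 12.371 / sin 22.73° = 12.371 / 0.3864 = 32.02 m/s.

32.02 m/s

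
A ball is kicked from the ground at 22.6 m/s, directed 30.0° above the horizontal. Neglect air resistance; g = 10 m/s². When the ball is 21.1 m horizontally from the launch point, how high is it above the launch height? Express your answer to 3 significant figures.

v_x = 22.6 cos 30.0° = 19.57 m/s, v_y0 = 22.6 sin 30.0° = 11.30 m/s.
Time to reach x = 21.1 m: t = x / v_x = 21.1 / 19.57 = 1.078 s.
y = v_y0 t − ½ g t² = 11.30×1.078 − 5.000×1.078² = 6.37 m.

6.37 m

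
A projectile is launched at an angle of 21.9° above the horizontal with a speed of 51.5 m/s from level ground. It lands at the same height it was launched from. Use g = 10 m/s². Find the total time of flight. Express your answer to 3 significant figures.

Vertical component: v_y = 51.5 sin 21.9° = 19.21 m/s.
For a projectile landing at launch height, time of flight is t = 2 v_y / g = 2 × 19.21 / 10 = 3.84 s.

3.84 s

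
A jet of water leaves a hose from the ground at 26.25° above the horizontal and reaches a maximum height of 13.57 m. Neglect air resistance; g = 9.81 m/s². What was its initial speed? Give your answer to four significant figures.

At maximum height v_y = 0, so (v₀ sin θ)² = 2 g H.
v₀ sin 26.25° = √(2 × 9.81 × 13.57) = 16.317 m/s.
v₀ = 16.317 / sin 26.25° = 16.317 / 0.4423 = 36.89 m/s.

36.89 m/s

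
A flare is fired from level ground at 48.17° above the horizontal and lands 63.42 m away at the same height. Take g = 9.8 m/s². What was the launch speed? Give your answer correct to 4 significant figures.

25.01 m/s

On level ground, R = v₀² sin(2θ) / g, so v₀ = √(R g / sin 2θ).
sin(2 × 48.17°) = 0.9939.
v₀ = √(63.42 × 9.8 / 0.9939) = √625.33 = 25.01 m/s.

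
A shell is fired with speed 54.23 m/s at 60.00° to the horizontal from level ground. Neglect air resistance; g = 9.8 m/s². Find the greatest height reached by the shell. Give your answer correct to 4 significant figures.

112.5 m

Vertical component of launch velocity: v_y = 54.23 sin 60.00° = 46.965 m/s.
At the highest point the vertical velocity is zero, so v_y² = 2 g h_max.
h_max = (46.965)² / (2 × 9.8) = 2205.7 / 19.60 = 112.5 m.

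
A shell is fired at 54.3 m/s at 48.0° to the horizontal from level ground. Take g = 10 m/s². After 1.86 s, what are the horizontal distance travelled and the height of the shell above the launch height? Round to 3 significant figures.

v_x = 54.3 cos 48.0° = 36.33 m/s; v_y0 = 54.3 sin 48.0° = 40.35 m/s.
x = v_x t = 36.33 × 1.86 = 67.6 m.
y = v_y0 t − ½ g t² = 40.35×1.86 − 5.000×1.86² = 57.8 m.

x = 67.6 m, y = 57.8 m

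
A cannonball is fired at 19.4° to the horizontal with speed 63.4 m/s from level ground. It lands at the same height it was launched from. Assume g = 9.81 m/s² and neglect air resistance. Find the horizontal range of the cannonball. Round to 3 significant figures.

257 m

For level ground, R = v₀² sin(2θ) / g.
sin(2 × 19.4°) = sin 38.80° = 0.6266.
R = (63.4)² × 0.6266 / 9.81 = 257 m.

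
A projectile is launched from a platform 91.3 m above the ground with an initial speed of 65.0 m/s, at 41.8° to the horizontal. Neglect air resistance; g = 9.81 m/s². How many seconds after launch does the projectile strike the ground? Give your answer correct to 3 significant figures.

10.6 s

Vertical component: v_y = 65.0 sin 41.8° = 43.32 m/s.
Taking up as positive with launch at y = 91.3 m, landing at y = 0: 0 = 91.3 + 43.32 t − ½(9.81) t².
Solving 4.905 t² − 43.32 t − 91.3 = 0 gives t = [43.32 + √(43.32² + 4·4.905·91.3)] / 9.810 = 10.6 s.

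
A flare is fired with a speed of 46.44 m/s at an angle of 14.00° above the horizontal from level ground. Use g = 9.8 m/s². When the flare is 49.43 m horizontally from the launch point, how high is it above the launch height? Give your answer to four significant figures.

6.428 m

v_x = 46.44 cos 14.00° = 45.061 m/s, v_y0 = 46.44 sin 14.00° = 11.235 m/s.
Time to reach x = 49.43 m: t = x / v_x = 49.43 / 45.061 = 1.0970 s.
y = v_y0 t − ½ g t² = 11.235×1.0970 − 4.900×1.0970² = 6.428 m.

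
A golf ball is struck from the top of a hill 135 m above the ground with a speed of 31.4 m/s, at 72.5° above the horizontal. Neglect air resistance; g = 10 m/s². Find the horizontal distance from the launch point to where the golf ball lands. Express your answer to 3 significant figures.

Components: v_x = 31.4 cos 72.5° = 9.442 m/s, v_y = 31.4 sin 72.5° = 29.95 m/s.
Vertical: 0 = 135 + 29.95 t − ½(10) t² ⇒ 5.000 t² − 29.95 t − 135 = 0.
t = [29.95 + √(897.0 + 2700)] / 10.00 = 8.992 s.
Horizontal: R = v_x · t = 9.442 × 8.992 = 84.9 m.

84.9 m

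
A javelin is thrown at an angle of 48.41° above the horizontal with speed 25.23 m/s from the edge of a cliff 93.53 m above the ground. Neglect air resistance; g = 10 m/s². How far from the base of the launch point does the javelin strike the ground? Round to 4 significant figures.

Components: v_x = 25.23 cos 48.41° = 16.748 m/s, v_y = 25.23 sin 48.41° = 18.870 m/s.
Vertical: 0 = 93.53 + 18.870 t − ½(10) t² ⇒ 5.000 t² − 18.870 t − 93.53 = 0.
t = [18.870 + √(356.08 + 1870.6)] / 10.00 = 6.6058 s.
Horizontal: R = v_x · t = 16.748 × 6.6058 = 110.6 m.

110.6 m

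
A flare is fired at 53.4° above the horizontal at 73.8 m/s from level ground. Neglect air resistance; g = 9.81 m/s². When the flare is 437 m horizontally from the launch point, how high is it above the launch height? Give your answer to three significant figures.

v_x = 73.8 cos 53.4° = 44.00 m/s, v_y0 = 73.8 sin 53.4° = 59.25 m/s.
Time to reach x = 437 m: t = x / v_x = 437 / 44.00 = 9.932 s.
y = v_y0 t − ½ g t² = 59.25×9.932 − 4.905×9.932² = 105 m.

105 m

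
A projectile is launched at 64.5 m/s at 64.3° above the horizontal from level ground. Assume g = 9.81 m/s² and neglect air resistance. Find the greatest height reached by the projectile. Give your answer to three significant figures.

172 m

Vertical component of launch velocity: v_y = 64.5 sin 64.3° = 58.12 m/s.
At the highest point the vertical velocity is zero, so v_y² = 2 g h_max.
h_max = (58.12)² / (2 × 9.81) = 3378 / 19.62 = 172 m.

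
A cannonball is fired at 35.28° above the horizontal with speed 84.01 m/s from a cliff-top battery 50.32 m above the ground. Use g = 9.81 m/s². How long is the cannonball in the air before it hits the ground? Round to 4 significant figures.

Vertical component: v_y = 84.01 sin 35.28° = 48.522 m/s.
Taking up as positive with launch at y = 50.32 m, landing at y = 0: 0 = 50.32 + 48.522 t − ½(9.81) t².
Solving 4.905 t² − 48.522 t − 50.32 = 0 gives t = [48.522 + √(48.522² + 4·4.905·50.32)] / 9.810 = 10.84 s.

10.84 s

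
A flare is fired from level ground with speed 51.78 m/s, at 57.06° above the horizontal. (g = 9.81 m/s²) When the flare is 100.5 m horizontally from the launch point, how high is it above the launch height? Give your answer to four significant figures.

92.62 m

v_x = 51.78 cos 57.06° = 28.156 m/s, v_y0 = 51.78 sin 57.06° = 43.456 m/s.
Time to reach x = 100.5 m: t = x / v_x = 100.5 / 28.156 = 3.5694 s.
y = v_y0 t − ½ g t² = 43.456×3.5694 − 4.905×3.5694² = 92.62 m.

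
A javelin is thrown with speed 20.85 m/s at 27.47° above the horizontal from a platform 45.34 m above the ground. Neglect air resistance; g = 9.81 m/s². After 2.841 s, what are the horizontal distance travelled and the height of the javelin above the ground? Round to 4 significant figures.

v_x = 20.85 cos 27.47° = 18.499 m/s; v_y0 = 20.85 sin 27.47° = 9.6178 m/s.
x = v_x t = 18.499 × 2.841 = 52.56 m.
y = 45.34 + v_y0 t − ½ g t² = 33.07 m.

x = 52.56 m, y = 33.07 m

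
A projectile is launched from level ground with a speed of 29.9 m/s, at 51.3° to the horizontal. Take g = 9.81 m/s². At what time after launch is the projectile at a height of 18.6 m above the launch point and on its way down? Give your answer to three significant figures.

3.74 s

v_y0 = 29.9 sin 51.3° = 23.33 m/s.
Set y = v_y0 t − ½ g t² = 18.6: 4.905 t² − 23.33 t + 18.6 = 0.
t = [23.33 ± √(544.3 − 364.9)] / 9.81 = (23.33 ± 13.39) / 9.81, giving t = 1.01 s or t = 3.74 s.
On the way down corresponds to the larger root: t = 3.74 s.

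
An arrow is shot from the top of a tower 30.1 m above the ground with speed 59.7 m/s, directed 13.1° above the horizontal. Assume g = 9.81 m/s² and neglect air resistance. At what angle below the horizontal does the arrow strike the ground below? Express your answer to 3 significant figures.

25.6°

v_x = 59.7 cos 13.1° = 58.15 m/s.
At impact |v_y| = √(v_y0² + 2 g h) = √(13.53² + 2×9.81×30.1) = 27.81 m/s.
Angle below horizontal = arctan(|v_y| / v_x) = arctan(27.81 / 58.15) = 25.6°.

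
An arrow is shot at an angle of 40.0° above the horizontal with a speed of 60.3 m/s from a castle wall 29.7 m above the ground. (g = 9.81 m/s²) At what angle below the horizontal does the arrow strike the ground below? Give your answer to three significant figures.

44.7°

v_x = 60.3 cos 40.0° = 46.19 m/s.
At impact |v_y| = √(v_y0² + 2 g h) = √(38.76² + 2×9.81×29.7) = 45.66 m/s.
Angle below horizontal = arctan(|v_y| / v_x) = arctan(45.66 / 46.19) = 44.7°.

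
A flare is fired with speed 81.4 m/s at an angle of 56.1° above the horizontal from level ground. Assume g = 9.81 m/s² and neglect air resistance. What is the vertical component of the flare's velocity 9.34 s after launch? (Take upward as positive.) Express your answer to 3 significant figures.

Initial vertical component: v_y0 = 81.4 sin 56.1° = 67.56 m/s.
v_y(t) = v_y0 − g t = 67.56 − 9.81 × 9.34 = -24.1 m/s.

-24.1 m/s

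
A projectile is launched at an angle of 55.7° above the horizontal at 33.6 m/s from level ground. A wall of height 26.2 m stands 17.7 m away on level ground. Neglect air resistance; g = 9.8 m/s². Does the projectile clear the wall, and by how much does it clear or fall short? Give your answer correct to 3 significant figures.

No — it falls 4.53 m short of clearing the wall.

v_x = 33.6 cos 55.7° = 18.93 m/s; v_y0 = 33.6 sin 55.7° = 27.76 m/s.
Time to reach the wall: t = 17.7 / 18.93 = 0.9350 s.
Height at that point: y = 27.76×0.9350 − 4.900×0.9350² = 21.67 m.
That is 26.2 − 21.67 = 4.53 m below the top of the wall, so the projectile does not clear it.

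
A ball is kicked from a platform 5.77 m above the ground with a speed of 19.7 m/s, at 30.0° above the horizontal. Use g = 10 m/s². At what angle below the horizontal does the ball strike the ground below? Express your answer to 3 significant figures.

40.5°

v_x = 19.7 cos 30.0° = 17.06 m/s.
At impact |v_y| = √(v_y0² + 2 g h) = √(9.850² + 2×10×5.77) = 14.57 m/s.
Angle below horizontal = arctan(|v_y| / v_x) = arctan(14.57 / 17.06) = 40.5°.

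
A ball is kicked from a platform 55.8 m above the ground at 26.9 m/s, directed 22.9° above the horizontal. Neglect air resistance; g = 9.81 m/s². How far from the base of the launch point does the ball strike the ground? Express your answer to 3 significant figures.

114 m

Components: v_x = 26.9 cos 22.9° = 24.78 m/s, v_y = 26.9 sin 22.9° = 10.47 m/s.
Vertical: 0 = 55.8 + 10.47 t − ½(9.81) t² ⇒ 4.905 t² − 10.47 t − 55.8 = 0.
t = [10.47 + √(109.6 + 1095)] / 9.810 = 4.605 s.
Horizontal: R = v_x · t = 24.78 × 4.605 = 114 m.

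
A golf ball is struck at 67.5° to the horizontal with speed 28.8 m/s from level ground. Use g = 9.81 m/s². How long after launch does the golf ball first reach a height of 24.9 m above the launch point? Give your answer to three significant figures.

1.20 s

v_y0 = 28.8 sin 67.5° = 26.61 m/s.
Set y = v_y0 t − ½ g t² = 24.9: 4.905 t² − 26.61 t + 24.9 = 0.
t = [26.61 ± √(708.1 − 488.5)] / 9.81 = (26.61 ± 14.82) / 9.81, giving t = 1.20 s or t = 4.22 s.
The golf ball is on the way up at the first time, so t = 1.20 s.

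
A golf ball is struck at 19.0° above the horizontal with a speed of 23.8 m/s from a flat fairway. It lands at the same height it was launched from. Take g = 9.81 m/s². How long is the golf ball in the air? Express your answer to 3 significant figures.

1.58 s

Vertical component: v_y = 23.8 sin 19.0° = 7.749 m/s.
For a projectile landing at launch height, time of flight is t = 2 v_y / g = 2 × 7.749 / 9.81 = 1.58 s.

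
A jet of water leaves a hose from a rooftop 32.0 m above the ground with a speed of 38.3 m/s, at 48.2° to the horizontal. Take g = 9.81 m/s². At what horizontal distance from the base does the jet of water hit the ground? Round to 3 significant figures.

173 m

Components: v_x = 38.3 cos 48.2° = 25.53 m/s, v_y = 38.3 sin 48.2° = 28.55 m/s.
Vertical: 0 = 32.0 + 28.55 t − ½(9.81) t² ⇒ 4.905 t² − 28.55 t − 32.0 = 0.
t = [28.55 + √(815.1 + 627.8)] / 9.810 = 6.782 s.
Horizontal: R = v_x · t = 25.53 × 6.782 = 173 m.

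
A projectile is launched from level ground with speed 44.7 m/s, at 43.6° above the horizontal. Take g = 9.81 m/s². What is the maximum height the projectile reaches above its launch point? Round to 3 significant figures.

Vertical component of launch velocity: v_y = 44.7 sin 43.6° = 30.83 m/s.
At the highest point the vertical velocity is zero, so v_y² = 2 g h_max.
h_max = (30.83)² / (2 × 9.81) = 950.5 / 19.62 = 48.4 m.

48.4 m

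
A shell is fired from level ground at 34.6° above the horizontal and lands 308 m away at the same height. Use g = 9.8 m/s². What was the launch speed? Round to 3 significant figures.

On level ground, R = v₀² sin(2θ) / g, so v₀ = √(R g / sin 2θ).
sin(2 × 34.6°) = 0.9348.
v₀ = √(308 × 9.8 / 0.9348) = √3229 = 56.8 m/s.

56.8 m/s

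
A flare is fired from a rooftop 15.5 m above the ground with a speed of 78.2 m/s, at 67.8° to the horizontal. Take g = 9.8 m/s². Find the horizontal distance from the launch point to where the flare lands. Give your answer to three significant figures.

Components: v_x = 78.2 cos 67.8° = 29.55 m/s, v_y = 78.2 sin 67.8° = 72.40 m/s.
Vertical: 0 = 15.5 + 72.40 t − ½(9.8) t² ⇒ 4.900 t² − 72.40 t − 15.5 = 0.
t = [72.40 + √(5242 + 303.8)] / 9.800 = 14.99 s.
Horizontal: R = v_x · t = 29.55 × 14.99 = 443 m.

443 m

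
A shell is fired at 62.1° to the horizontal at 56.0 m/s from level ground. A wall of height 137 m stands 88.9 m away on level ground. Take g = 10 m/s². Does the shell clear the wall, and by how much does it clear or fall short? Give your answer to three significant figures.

v_x = 56.0 cos 62.1° = 26.20 m/s; v_y0 = 56.0 sin 62.1° = 49.49 m/s.
Time to reach the wall: t = 88.9 / 26.20 = 3.393 s.
Height at that point: y = 49.49×3.393 − 5.000×3.393² = 110.4 m.
That is 137 − 110.4 = 26.6 m below the top of the wall, so the shell does not clear it.

No — it falls 26.6 m short of clearing the wall.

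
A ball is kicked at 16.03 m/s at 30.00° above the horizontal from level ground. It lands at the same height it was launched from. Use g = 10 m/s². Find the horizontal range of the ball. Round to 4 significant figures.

For level ground, R = v₀² sin(2θ) / g.
sin(2 × 30.00°) = sin 60.000° = 0.8660.
R = (16.03)² × 0.8660 / 10 = 22.25 m.

22.25 m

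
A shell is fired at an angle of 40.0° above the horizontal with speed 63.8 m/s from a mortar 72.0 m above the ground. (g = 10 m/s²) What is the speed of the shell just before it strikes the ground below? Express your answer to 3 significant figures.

74.2 m/s

v_x = 63.8 cos 40.0° = 48.87 m/s is unchanged throughout.
For the vertical component, v_y² = v_y0² + 2 g h = (41.01)² + 2×10×72.0 = 3122, so |v_y| = 55.87 m/s.
Impact speed = √(v_x² + v_y²) = √(2388 + 3122) = 74.2 m/s.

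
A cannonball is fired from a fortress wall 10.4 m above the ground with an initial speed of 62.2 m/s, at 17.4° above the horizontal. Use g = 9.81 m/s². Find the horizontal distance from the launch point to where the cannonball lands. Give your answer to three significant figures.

Components: v_x = 62.2 cos 17.4° = 59.35 m/s, v_y = 62.2 sin 17.4° = 18.60 m/s.
Vertical: 0 = 10.4 + 18.60 t − ½(9.81) t² ⇒ 4.905 t² − 18.60 t − 10.4 = 0.
t = [18.60 + √(346.0 + 204.0)] / 9.810 = 4.287 s.
Horizontal: R = v_x · t = 59.35 × 4.287 = 254 m.

254 m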